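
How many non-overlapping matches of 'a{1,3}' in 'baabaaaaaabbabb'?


Pattern 'a{1,3}' matches between 1 and 3 consecutive a's (greedy).
String: 'baabaaaaaabbabb'
Finding runs of a's and applying greedy matching:
  Run at pos 1: 'aa' (length 2)
  Run at pos 4: 'aaaaaa' (length 6)
  Run at pos 12: 'a' (length 1)
Matches: ['aa', 'aaa', 'aaa', 'a']
Count: 4

4


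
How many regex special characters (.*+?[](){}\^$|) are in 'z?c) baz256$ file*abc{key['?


Regex special characters are: . * + ? [ ] ( ) { } \ ^ $ |
Scanning 'z?c) baz256$ file*abc{key[':
  pos 1: '?' -> SPECIAL
  pos 3: ')' -> SPECIAL
  pos 11: '$' -> SPECIAL
  pos 17: '*' -> SPECIAL
  pos 21: '{' -> SPECIAL
  pos 25: '[' -> SPECIAL
Special chars found: ['?', ')', '$', '*', '{', '[']
Total: 6

6


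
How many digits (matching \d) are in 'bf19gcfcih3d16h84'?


\d matches any digit 0-9.
Scanning 'bf19gcfcih3d16h84':
  pos 2: '1' -> DIGIT
  pos 3: '9' -> DIGIT
  pos 10: '3' -> DIGIT
  pos 12: '1' -> DIGIT
  pos 13: '6' -> DIGIT
  pos 15: '8' -> DIGIT
  pos 16: '4' -> DIGIT
Digits found: ['1', '9', '3', '1', '6', '8', '4']
Total: 7

7


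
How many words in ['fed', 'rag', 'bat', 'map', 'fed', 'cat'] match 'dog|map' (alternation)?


Alternation 'dog|map' matches either 'dog' or 'map'.
Checking each word:
  'fed' -> no
  'rag' -> no
  'bat' -> no
  'map' -> MATCH
  'fed' -> no
  'cat' -> no
Matches: ['map']
Count: 1

1


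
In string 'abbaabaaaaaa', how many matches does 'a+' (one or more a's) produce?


Pattern 'a+' matches one or more consecutive a's.
String: 'abbaabaaaaaa'
Scanning for runs of a:
  Match 1: 'a' (length 1)
  Match 2: 'aa' (length 2)
  Match 3: 'aaaaaa' (length 6)
Total matches: 3

3


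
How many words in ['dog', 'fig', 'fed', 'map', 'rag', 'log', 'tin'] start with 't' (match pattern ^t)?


Pattern ^t anchors to start of word. Check which words begin with 't':
  'dog' -> no
  'fig' -> no
  'fed' -> no
  'map' -> no
  'rag' -> no
  'log' -> no
  'tin' -> MATCH (starts with 't')
Matching words: ['tin']
Count: 1

1


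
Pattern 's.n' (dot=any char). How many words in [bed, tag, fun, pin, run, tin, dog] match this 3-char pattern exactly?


Pattern 's.n' means: starts with 's', any single char, ends with 'n'.
Checking each word (must be exactly 3 chars):
  'bed' (len=3): no
  'tag' (len=3): no
  'fun' (len=3): no
  'pin' (len=3): no
  'run' (len=3): no
  'tin' (len=3): no
  'dog' (len=3): no
Matching words: []
Total: 0

0


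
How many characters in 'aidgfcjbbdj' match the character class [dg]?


Character class [dg] matches any of: {d, g}
Scanning string 'aidgfcjbbdj' character by character:
  pos 0: 'a' -> no
  pos 1: 'i' -> no
  pos 2: 'd' -> MATCH
  pos 3: 'g' -> MATCH
  pos 4: 'f' -> no
  pos 5: 'c' -> no
  pos 6: 'j' -> no
  pos 7: 'b' -> no
  pos 8: 'b' -> no
  pos 9: 'd' -> MATCH
  pos 10: 'j' -> no
Total matches: 3

3


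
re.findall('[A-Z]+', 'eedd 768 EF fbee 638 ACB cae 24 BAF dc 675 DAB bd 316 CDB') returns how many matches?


Pattern '[A-Z]+' finds one or more uppercase letters.
Text: 'eedd 768 EF fbee 638 ACB cae 24 BAF dc 675 DAB bd 316 CDB'
Scanning for matches:
  Match 1: 'EF'
  Match 2: 'ACB'
  Match 3: 'BAF'
  Match 4: 'DAB'
  Match 5: 'CDB'
Total matches: 5

5


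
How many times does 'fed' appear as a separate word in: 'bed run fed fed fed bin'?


Scanning each word for exact match 'fed':
  Word 1: 'bed' -> no
  Word 2: 'run' -> no
  Word 3: 'fed' -> MATCH
  Word 4: 'fed' -> MATCH
  Word 5: 'fed' -> MATCH
  Word 6: 'bin' -> no
Total matches: 3

3


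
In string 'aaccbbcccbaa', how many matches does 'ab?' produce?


Pattern 'ab?' matches 'a' optionally followed by 'b'.
String: 'aaccbbcccbaa'
Scanning left to right for 'a' then checking next char:
  Match 1: 'a' (a not followed by b)
  Match 2: 'a' (a not followed by b)
  Match 3: 'a' (a not followed by b)
  Match 4: 'a' (a not followed by b)
Total matches: 4

4


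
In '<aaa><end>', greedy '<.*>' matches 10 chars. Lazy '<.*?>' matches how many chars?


Greedy '<.*>' tries to match as MUCH as possible.
Lazy '<.*?>' tries to match as LITTLE as possible.

String: '<aaa><end>'
Greedy '<.*>' starts at first '<' and extends to the LAST '>': '<aaa><end>' (10 chars)
Lazy '<.*?>' starts at first '<' and stops at the FIRST '>': '<aaa>' (5 chars)

5


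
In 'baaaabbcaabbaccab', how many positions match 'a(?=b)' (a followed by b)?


Lookahead 'a(?=b)' matches 'a' only when followed by 'b'.
String: 'baaaabbcaabbaccab'
Checking each position where char is 'a':
  pos 1: 'a' -> no (next='a')
  pos 2: 'a' -> no (next='a')
  pos 3: 'a' -> no (next='a')
  pos 4: 'a' -> MATCH (next='b')
  pos 8: 'a' -> no (next='a')
  pos 9: 'a' -> MATCH (next='b')
  pos 12: 'a' -> no (next='c')
  pos 15: 'a' -> MATCH (next='b')
Matching positions: [4, 9, 15]
Count: 3

3


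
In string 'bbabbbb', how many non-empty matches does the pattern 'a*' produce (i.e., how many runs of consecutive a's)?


Pattern 'a*' matches zero or more a's. We want non-empty runs of consecutive a's.
String: 'bbabbbb'
Walking through the string to find runs of a's:
  Run 1: positions 2-2 -> 'a'
Non-empty runs found: ['a']
Count: 1

1


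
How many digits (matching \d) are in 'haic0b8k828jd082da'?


\d matches any digit 0-9.
Scanning 'haic0b8k828jd082da':
  pos 4: '0' -> DIGIT
  pos 6: '8' -> DIGIT
  pos 8: '8' -> DIGIT
  pos 9: '2' -> DIGIT
  pos 10: '8' -> DIGIT
  pos 13: '0' -> DIGIT
  pos 14: '8' -> DIGIT
  pos 15: '2' -> DIGIT
Digits found: ['0', '8', '8', '2', '8', '0', '8', '2']
Total: 8

8


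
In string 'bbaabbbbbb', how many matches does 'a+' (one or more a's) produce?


Pattern 'a+' matches one or more consecutive a's.
String: 'bbaabbbbbb'
Scanning for runs of a:
  Match 1: 'aa' (length 2)
Total matches: 1

1


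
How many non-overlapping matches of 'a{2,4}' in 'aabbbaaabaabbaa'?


Pattern 'a{2,4}' matches between 2 and 4 consecutive a's (greedy).
String: 'aabbbaaabaabbaa'
Finding runs of a's and applying greedy matching:
  Run at pos 0: 'aa' (length 2)
  Run at pos 5: 'aaa' (length 3)
  Run at pos 9: 'aa' (length 2)
  Run at pos 13: 'aa' (length 2)
Matches: ['aa', 'aaa', 'aa', 'aa']
Count: 4

4


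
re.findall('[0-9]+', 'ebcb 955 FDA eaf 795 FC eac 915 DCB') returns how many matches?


Pattern '[0-9]+' finds one or more digits.
Text: 'ebcb 955 FDA eaf 795 FC eac 915 DCB'
Scanning for matches:
  Match 1: '955'
  Match 2: '795'
  Match 3: '915'
Total matches: 3

3


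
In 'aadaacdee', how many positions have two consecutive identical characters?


Looking for consecutive identical characters in 'aadaacdee':
  pos 0-1: 'a' vs 'a' -> MATCH ('aa')
  pos 1-2: 'a' vs 'd' -> different
  pos 2-3: 'd' vs 'a' -> different
  pos 3-4: 'a' vs 'a' -> MATCH ('aa')
  pos 4-5: 'a' vs 'c' -> different
  pos 5-6: 'c' vs 'd' -> different
  pos 6-7: 'd' vs 'e' -> different
  pos 7-8: 'e' vs 'e' -> MATCH ('ee')
Consecutive identical pairs: ['aa', 'aa', 'ee']
Count: 3

3


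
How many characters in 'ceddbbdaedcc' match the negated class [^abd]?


Negated class [^abd] matches any char NOT in {a, b, d}
Scanning 'ceddbbdaedcc':
  pos 0: 'c' -> MATCH
  pos 1: 'e' -> MATCH
  pos 2: 'd' -> no (excluded)
  pos 3: 'd' -> no (excluded)
  pos 4: 'b' -> no (excluded)
  pos 5: 'b' -> no (excluded)
  pos 6: 'd' -> no (excluded)
  pos 7: 'a' -> no (excluded)
  pos 8: 'e' -> MATCH
  pos 9: 'd' -> no (excluded)
  pos 10: 'c' -> MATCH
  pos 11: 'c' -> MATCH
Total matches: 5

5


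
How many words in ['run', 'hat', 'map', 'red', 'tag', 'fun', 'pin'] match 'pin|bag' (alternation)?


Alternation 'pin|bag' matches either 'pin' or 'bag'.
Checking each word:
  'run' -> no
  'hat' -> no
  'map' -> no
  'red' -> no
  'tag' -> no
  'fun' -> no
  'pin' -> MATCH
Matches: ['pin']
Count: 1

1


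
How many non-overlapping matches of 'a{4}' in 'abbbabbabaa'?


Pattern 'a{4}' matches exactly 4 consecutive a's (greedy, non-overlapping).
String: 'abbbabbabaa'
Scanning for runs of a's:
  Run at pos 0: 'a' (length 1) -> 0 match(es)
  Run at pos 4: 'a' (length 1) -> 0 match(es)
  Run at pos 7: 'a' (length 1) -> 0 match(es)
  Run at pos 9: 'aa' (length 2) -> 0 match(es)
Matches found: []
Total: 0

0


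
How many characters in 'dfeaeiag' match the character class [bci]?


Character class [bci] matches any of: {b, c, i}
Scanning string 'dfeaeiag' character by character:
  pos 0: 'd' -> no
  pos 1: 'f' -> no
  pos 2: 'e' -> no
  pos 3: 'a' -> no
  pos 4: 'e' -> no
  pos 5: 'i' -> MATCH
  pos 6: 'a' -> no
  pos 7: 'g' -> no
Total matches: 1

1


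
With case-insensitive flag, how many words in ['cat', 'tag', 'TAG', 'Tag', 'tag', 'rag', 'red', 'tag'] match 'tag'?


Case-insensitive matching: compare each word's lowercase form to 'tag'.
  'cat' -> lower='cat' -> no
  'tag' -> lower='tag' -> MATCH
  'TAG' -> lower='tag' -> MATCH
  'Tag' -> lower='tag' -> MATCH
  'tag' -> lower='tag' -> MATCH
  'rag' -> lower='rag' -> no
  'red' -> lower='red' -> no
  'tag' -> lower='tag' -> MATCH
Matches: ['tag', 'TAG', 'Tag', 'tag', 'tag']
Count: 5

5


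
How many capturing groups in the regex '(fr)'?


To count capturing groups, count each '(' that starts a group.
Pattern: '(fr)'
Walking through the pattern:
  Position 0: '(' -> group #1
Total capturing groups: 1

1


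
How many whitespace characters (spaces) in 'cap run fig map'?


\s matches whitespace characters (spaces, tabs, etc.).
Text: 'cap run fig map'
This text has 4 words separated by spaces.
Number of spaces = number of words - 1 = 4 - 1 = 3

3


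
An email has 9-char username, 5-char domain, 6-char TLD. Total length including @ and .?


An email address has format: username@domain.tld
Username length: 9
'@' character: 1
Domain length: 5
'.' character: 1
TLD length: 6
Total = 9 + 1 + 5 + 1 + 6 = 22

22


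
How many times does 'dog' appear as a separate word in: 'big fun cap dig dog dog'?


Scanning each word for exact match 'dog':
  Word 1: 'big' -> no
  Word 2: 'fun' -> no
  Word 3: 'cap' -> no
  Word 4: 'dig' -> no
  Word 5: 'dog' -> MATCH
  Word 6: 'dog' -> MATCH
Total matches: 2

2


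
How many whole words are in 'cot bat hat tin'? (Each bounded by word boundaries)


Word boundaries (\b) mark the start/end of each word.
Text: 'cot bat hat tin'
Splitting by whitespace:
  Word 1: 'cot'
  Word 2: 'bat'
  Word 3: 'hat'
  Word 4: 'tin'
Total whole words: 4

4


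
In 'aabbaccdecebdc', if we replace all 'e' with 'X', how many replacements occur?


re.sub('e', 'X', text) replaces every occurrence of 'e' with 'X'.
Text: 'aabbaccdecebdc'
Scanning for 'e':
  pos 8: 'e' -> replacement #1
  pos 10: 'e' -> replacement #2
Total replacements: 2

2


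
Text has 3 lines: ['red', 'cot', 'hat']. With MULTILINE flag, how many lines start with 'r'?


With MULTILINE flag, ^ matches the start of each line.
Lines: ['red', 'cot', 'hat']
Checking which lines start with 'r':
  Line 1: 'red' -> MATCH
  Line 2: 'cot' -> no
  Line 3: 'hat' -> no
Matching lines: ['red']
Count: 1

1


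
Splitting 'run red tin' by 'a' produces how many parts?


Splitting by 'a' breaks the string at each occurrence of the separator.
Text: 'run red tin'
Parts after split:
  Part 1: 'run red tin'
Total parts: 1

1


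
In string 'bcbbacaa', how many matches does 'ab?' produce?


Pattern 'ab?' matches 'a' optionally followed by 'b'.
String: 'bcbbacaa'
Scanning left to right for 'a' then checking next char:
  Match 1: 'a' (a not followed by b)
  Match 2: 'a' (a not followed by b)
  Match 3: 'a' (a not followed by b)
Total matches: 3

3


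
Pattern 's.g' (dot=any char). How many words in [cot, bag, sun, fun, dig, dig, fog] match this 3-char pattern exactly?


Pattern 's.g' means: starts with 's', any single char, ends with 'g'.
Checking each word (must be exactly 3 chars):
  'cot' (len=3): no
  'bag' (len=3): no
  'sun' (len=3): no
  'fun' (len=3): no
  'dig' (len=3): no
  'dig' (len=3): no
  'fog' (len=3): no
Matching words: []
Total: 0

0


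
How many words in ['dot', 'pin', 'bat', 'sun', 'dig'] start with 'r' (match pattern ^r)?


Pattern ^r anchors to start of word. Check which words begin with 'r':
  'dot' -> no
  'pin' -> no
  'bat' -> no
  'sun' -> no
  'dig' -> no
Matching words: []
Count: 0

0


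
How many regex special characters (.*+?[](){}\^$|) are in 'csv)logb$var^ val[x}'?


Regex special characters are: . * + ? [ ] ( ) { } \ ^ $ |
Scanning 'csv)logb$var^ val[x}':
  pos 3: ')' -> SPECIAL
  pos 8: '$' -> SPECIAL
  pos 12: '^' -> SPECIAL
  pos 17: '[' -> SPECIAL
  pos 19: '}' -> SPECIAL
Special chars found: [')', '$', '^', '[', '}']
Total: 5

5


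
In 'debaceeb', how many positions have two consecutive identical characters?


Looking for consecutive identical characters in 'debaceeb':
  pos 0-1: 'd' vs 'e' -> different
  pos 1-2: 'e' vs 'b' -> different
  pos 2-3: 'b' vs 'a' -> different
  pos 3-4: 'a' vs 'c' -> different
  pos 4-5: 'c' vs 'e' -> different
  pos 5-6: 'e' vs 'e' -> MATCH ('ee')
  pos 6-7: 'e' vs 'b' -> different
Consecutive identical pairs: ['ee']
Count: 1

1


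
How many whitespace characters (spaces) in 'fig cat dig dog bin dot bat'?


\s matches whitespace characters (spaces, tabs, etc.).
Text: 'fig cat dig dog bin dot bat'
This text has 7 words separated by spaces.
Number of spaces = number of words - 1 = 7 - 1 = 6

6


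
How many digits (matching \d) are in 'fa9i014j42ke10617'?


\d matches any digit 0-9.
Scanning 'fa9i014j42ke10617':
  pos 2: '9' -> DIGIT
  pos 4: '0' -> DIGIT
  pos 5: '1' -> DIGIT
  pos 6: '4' -> DIGIT
  pos 8: '4' -> DIGIT
  pos 9: '2' -> DIGIT
  pos 12: '1' -> DIGIT
  pos 13: '0' -> DIGIT
  pos 14: '6' -> DIGIT
  pos 15: '1' -> DIGIT
  pos 16: '7' -> DIGIT
Digits found: ['9', '0', '1', '4', '4', '2', '1', '0', '6', '1', '7']
Total: 11

11


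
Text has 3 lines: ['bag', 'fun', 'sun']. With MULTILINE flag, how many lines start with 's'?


With MULTILINE flag, ^ matches the start of each line.
Lines: ['bag', 'fun', 'sun']
Checking which lines start with 's':
  Line 1: 'bag' -> no
  Line 2: 'fun' -> no
  Line 3: 'sun' -> MATCH
Matching lines: ['sun']
Count: 1

1


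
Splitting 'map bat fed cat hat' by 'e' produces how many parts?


Splitting by 'e' breaks the string at each occurrence of the separator.
Text: 'map bat fed cat hat'
Parts after split:
  Part 1: 'map bat f'
  Part 2: 'd cat hat'
Total parts: 2

2


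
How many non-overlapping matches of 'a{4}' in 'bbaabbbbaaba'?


Pattern 'a{4}' matches exactly 4 consecutive a's (greedy, non-overlapping).
String: 'bbaabbbbaaba'
Scanning for runs of a's:
  Run at pos 2: 'aa' (length 2) -> 0 match(es)
  Run at pos 8: 'aa' (length 2) -> 0 match(es)
  Run at pos 11: 'a' (length 1) -> 0 match(es)
Matches found: []
Total: 0

0


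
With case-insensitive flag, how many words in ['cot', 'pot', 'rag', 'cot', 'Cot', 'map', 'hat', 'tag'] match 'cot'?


Case-insensitive matching: compare each word's lowercase form to 'cot'.
  'cot' -> lower='cot' -> MATCH
  'pot' -> lower='pot' -> no
  'rag' -> lower='rag' -> no
  'cot' -> lower='cot' -> MATCH
  'Cot' -> lower='cot' -> MATCH
  'map' -> lower='map' -> no
  'hat' -> lower='hat' -> no
  'tag' -> lower='tag' -> no
Matches: ['cot', 'cot', 'Cot']
Count: 3

3


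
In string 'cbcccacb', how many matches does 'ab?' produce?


Pattern 'ab?' matches 'a' optionally followed by 'b'.
String: 'cbcccacb'
Scanning left to right for 'a' then checking next char:
  Match 1: 'a' (a not followed by b)
Total matches: 1

1


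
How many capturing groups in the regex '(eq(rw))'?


To count capturing groups, count each '(' that starts a group.
Pattern: '(eq(rw))'
Walking through the pattern:
  Position 0: '(' -> group #1
  Position 3: '(' -> group #2
Total capturing groups: 2

2


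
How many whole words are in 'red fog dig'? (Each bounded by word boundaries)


Word boundaries (\b) mark the start/end of each word.
Text: 'red fog dig'
Splitting by whitespace:
  Word 1: 'red'
  Word 2: 'fog'
  Word 3: 'dig'
Total whole words: 3

3


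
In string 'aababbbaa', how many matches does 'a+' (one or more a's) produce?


Pattern 'a+' matches one or more consecutive a's.
String: 'aababbbaa'
Scanning for runs of a:
  Match 1: 'aa' (length 2)
  Match 2: 'a' (length 1)
  Match 3: 'aa' (length 2)
Total matches: 3

3


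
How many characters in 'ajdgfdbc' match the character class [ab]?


Character class [ab] matches any of: {a, b}
Scanning string 'ajdgfdbc' character by character:
  pos 0: 'a' -> MATCH
  pos 1: 'j' -> no
  pos 2: 'd' -> no
  pos 3: 'g' -> no
  pos 4: 'f' -> no
  pos 5: 'd' -> no
  pos 6: 'b' -> MATCH
  pos 7: 'c' -> no
Total matches: 2

2


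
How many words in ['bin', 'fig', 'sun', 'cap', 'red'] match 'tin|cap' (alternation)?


Alternation 'tin|cap' matches either 'tin' or 'cap'.
Checking each word:
  'bin' -> no
  'fig' -> no
  'sun' -> no
  'cap' -> MATCH
  'red' -> no
Matches: ['cap']
Count: 1

1


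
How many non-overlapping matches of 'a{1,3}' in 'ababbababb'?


Pattern 'a{1,3}' matches between 1 and 3 consecutive a's (greedy).
String: 'ababbababb'
Finding runs of a's and applying greedy matching:
  Run at pos 0: 'a' (length 1)
  Run at pos 2: 'a' (length 1)
  Run at pos 5: 'a' (length 1)
  Run at pos 7: 'a' (length 1)
Matches: ['a', 'a', 'a', 'a']
Count: 4

4


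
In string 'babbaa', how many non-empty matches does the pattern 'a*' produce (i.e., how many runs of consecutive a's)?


Pattern 'a*' matches zero or more a's. We want non-empty runs of consecutive a's.
String: 'babbaa'
Walking through the string to find runs of a's:
  Run 1: positions 1-1 -> 'a'
  Run 2: positions 4-5 -> 'aa'
Non-empty runs found: ['a', 'aa']
Count: 2

2


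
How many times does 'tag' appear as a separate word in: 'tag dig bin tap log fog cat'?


Scanning each word for exact match 'tag':
  Word 1: 'tag' -> MATCH
  Word 2: 'dig' -> no
  Word 3: 'bin' -> no
  Word 4: 'tap' -> no
  Word 5: 'log' -> no
  Word 6: 'fog' -> no
  Word 7: 'cat' -> no
Total matches: 1

1


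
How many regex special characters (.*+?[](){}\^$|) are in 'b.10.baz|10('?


Regex special characters are: . * + ? [ ] ( ) { } \ ^ $ |
Scanning 'b.10.baz|10(':
  pos 1: '.' -> SPECIAL
  pos 4: '.' -> SPECIAL
  pos 8: '|' -> SPECIAL
  pos 11: '(' -> SPECIAL
Special chars found: ['.', '.', '|', '(']
Total: 4

4


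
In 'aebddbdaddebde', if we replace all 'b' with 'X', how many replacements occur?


re.sub('b', 'X', text) replaces every occurrence of 'b' with 'X'.
Text: 'aebddbdaddebde'
Scanning for 'b':
  pos 2: 'b' -> replacement #1
  pos 5: 'b' -> replacement #2
  pos 11: 'b' -> replacement #3
Total replacements: 3

3


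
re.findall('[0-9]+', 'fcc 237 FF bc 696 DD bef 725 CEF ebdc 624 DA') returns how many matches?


Pattern '[0-9]+' finds one or more digits.
Text: 'fcc 237 FF bc 696 DD bef 725 CEF ebdc 624 DA'
Scanning for matches:
  Match 1: '237'
  Match 2: '696'
  Match 3: '725'
  Match 4: '624'
Total matches: 4

4


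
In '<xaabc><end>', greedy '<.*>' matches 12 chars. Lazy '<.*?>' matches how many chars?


Greedy '<.*>' tries to match as MUCH as possible.
Lazy '<.*?>' tries to match as LITTLE as possible.

String: '<xaabc><end>'
Greedy '<.*>' starts at first '<' and extends to the LAST '>': '<xaabc><end>' (12 chars)
Lazy '<.*?>' starts at first '<' and stops at the FIRST '>': '<xaabc>' (7 chars)

7


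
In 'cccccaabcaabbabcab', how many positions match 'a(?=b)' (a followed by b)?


Lookahead 'a(?=b)' matches 'a' only when followed by 'b'.
String: 'cccccaabcaabbabcab'
Checking each position where char is 'a':
  pos 5: 'a' -> no (next='a')
  pos 6: 'a' -> MATCH (next='b')
  pos 9: 'a' -> no (next='a')
  pos 10: 'a' -> MATCH (next='b')
  pos 13: 'a' -> MATCH (next='b')
  pos 16: 'a' -> MATCH (next='b')
Matching positions: [6, 10, 13, 16]
Count: 4

4


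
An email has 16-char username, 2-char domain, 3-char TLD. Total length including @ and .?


An email address has format: username@domain.tld
Username length: 16
'@' character: 1
Domain length: 2
'.' character: 1
TLD length: 3
Total = 16 + 1 + 2 + 1 + 3 = 23

23


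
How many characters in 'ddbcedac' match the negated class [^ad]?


Negated class [^ad] matches any char NOT in {a, d}
Scanning 'ddbcedac':
  pos 0: 'd' -> no (excluded)
  pos 1: 'd' -> no (excluded)
  pos 2: 'b' -> MATCH
  pos 3: 'c' -> MATCH
  pos 4: 'e' -> MATCH
  pos 5: 'd' -> no (excluded)
  pos 6: 'a' -> no (excluded)
  pos 7: 'c' -> MATCH
Total matches: 4

4


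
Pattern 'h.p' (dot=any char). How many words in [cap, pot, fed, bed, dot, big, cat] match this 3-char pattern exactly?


Pattern 'h.p' means: starts with 'h', any single char, ends with 'p'.
Checking each word (must be exactly 3 chars):
  'cap' (len=3): no
  'pot' (len=3): no
  'fed' (len=3): no
  'bed' (len=3): no
  'dot' (len=3): no
  'big' (len=3): no
  'cat' (len=3): no
Matching words: []
Total: 0

0


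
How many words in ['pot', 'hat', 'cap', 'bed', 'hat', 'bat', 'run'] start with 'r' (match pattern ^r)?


Pattern ^r anchors to start of word. Check which words begin with 'r':
  'pot' -> no
  'hat' -> no
  'cap' -> no
  'bed' -> no
  'hat' -> no
  'bat' -> no
  'run' -> MATCH (starts with 'r')
Matching words: ['run']
Count: 1

1


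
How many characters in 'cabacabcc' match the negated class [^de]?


Negated class [^de] matches any char NOT in {d, e}
Scanning 'cabacabcc':
  pos 0: 'c' -> MATCH
  pos 1: 'a' -> MATCH
  pos 2: 'b' -> MATCH
  pos 3: 'a' -> MATCH
  pos 4: 'c' -> MATCH
  pos 5: 'a' -> MATCH
  pos 6: 'b' -> MATCH
  pos 7: 'c' -> MATCH
  pos 8: 'c' -> MATCH
Total matches: 9

9


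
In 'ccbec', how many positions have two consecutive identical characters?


Looking for consecutive identical characters in 'ccbec':
  pos 0-1: 'c' vs 'c' -> MATCH ('cc')
  pos 1-2: 'c' vs 'b' -> different
  pos 2-3: 'b' vs 'e' -> different
  pos 3-4: 'e' vs 'c' -> different
Consecutive identical pairs: ['cc']
Count: 1

1


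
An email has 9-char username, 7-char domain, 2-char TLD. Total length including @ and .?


An email address has format: username@domain.tld
Username length: 9
'@' character: 1
Domain length: 7
'.' character: 1
TLD length: 2
Total = 9 + 1 + 7 + 1 + 2 = 20

20


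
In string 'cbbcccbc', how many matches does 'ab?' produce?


Pattern 'ab?' matches 'a' optionally followed by 'b'.
String: 'cbbcccbc'
Scanning left to right for 'a' then checking next char:
Total matches: 0

0


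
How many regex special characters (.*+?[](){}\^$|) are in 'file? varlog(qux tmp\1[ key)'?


Regex special characters are: . * + ? [ ] ( ) { } \ ^ $ |
Scanning 'file? varlog(qux tmp\1[ key)':
  pos 4: '?' -> SPECIAL
  pos 12: '(' -> SPECIAL
  pos 20: '\' -> SPECIAL
  pos 22: '[' -> SPECIAL
  pos 27: ')' -> SPECIAL
Special chars found: ['?', '(', '\\', '[', ')']
Total: 5

5


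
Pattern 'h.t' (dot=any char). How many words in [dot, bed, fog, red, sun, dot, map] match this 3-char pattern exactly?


Pattern 'h.t' means: starts with 'h', any single char, ends with 't'.
Checking each word (must be exactly 3 chars):
  'dot' (len=3): no
  'bed' (len=3): no
  'fog' (len=3): no
  'red' (len=3): no
  'sun' (len=3): no
  'dot' (len=3): no
  'map' (len=3): no
Matching words: []
Total: 0

0


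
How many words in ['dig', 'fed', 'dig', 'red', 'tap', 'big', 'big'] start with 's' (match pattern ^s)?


Pattern ^s anchors to start of word. Check which words begin with 's':
  'dig' -> no
  'fed' -> no
  'dig' -> no
  'red' -> no
  'tap' -> no
  'big' -> no
  'big' -> no
Matching words: []
Count: 0

0


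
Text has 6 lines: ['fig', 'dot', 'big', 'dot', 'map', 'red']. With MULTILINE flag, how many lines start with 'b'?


With MULTILINE flag, ^ matches the start of each line.
Lines: ['fig', 'dot', 'big', 'dot', 'map', 'red']
Checking which lines start with 'b':
  Line 1: 'fig' -> no
  Line 2: 'dot' -> no
  Line 3: 'big' -> MATCH
  Line 4: 'dot' -> no
  Line 5: 'map' -> no
  Line 6: 'red' -> no
Matching lines: ['big']
Count: 1

1


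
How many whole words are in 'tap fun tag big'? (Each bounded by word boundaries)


Word boundaries (\b) mark the start/end of each word.
Text: 'tap fun tag big'
Splitting by whitespace:
  Word 1: 'tap'
  Word 2: 'fun'
  Word 3: 'tag'
  Word 4: 'big'
Total whole words: 4

4


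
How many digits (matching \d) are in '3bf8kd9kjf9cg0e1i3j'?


\d matches any digit 0-9.
Scanning '3bf8kd9kjf9cg0e1i3j':
  pos 0: '3' -> DIGIT
  pos 3: '8' -> DIGIT
  pos 6: '9' -> DIGIT
  pos 10: '9' -> DIGIT
  pos 13: '0' -> DIGIT
  pos 15: '1' -> DIGIT
  pos 17: '3' -> DIGIT
Digits found: ['3', '8', '9', '9', '0', '1', '3']
Total: 7

7


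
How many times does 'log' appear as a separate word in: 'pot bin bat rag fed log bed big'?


Scanning each word for exact match 'log':
  Word 1: 'pot' -> no
  Word 2: 'bin' -> no
  Word 3: 'bat' -> no
  Word 4: 'rag' -> no
  Word 5: 'fed' -> no
  Word 6: 'log' -> MATCH
  Word 7: 'bed' -> no
  Word 8: 'big' -> no
Total matches: 1

1


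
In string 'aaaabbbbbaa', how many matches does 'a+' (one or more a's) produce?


Pattern 'a+' matches one or more consecutive a's.
String: 'aaaabbbbbaa'
Scanning for runs of a:
  Match 1: 'aaaa' (length 4)
  Match 2: 'aa' (length 2)
Total matches: 2

2


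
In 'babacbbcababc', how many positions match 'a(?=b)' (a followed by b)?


Lookahead 'a(?=b)' matches 'a' only when followed by 'b'.
String: 'babacbbcababc'
Checking each position where char is 'a':
  pos 1: 'a' -> MATCH (next='b')
  pos 3: 'a' -> no (next='c')
  pos 8: 'a' -> MATCH (next='b')
  pos 10: 'a' -> MATCH (next='b')
Matching positions: [1, 8, 10]
Count: 3

3


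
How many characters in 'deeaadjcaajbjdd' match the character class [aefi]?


Character class [aefi] matches any of: {a, e, f, i}
Scanning string 'deeaadjcaajbjdd' character by character:
  pos 0: 'd' -> no
  pos 1: 'e' -> MATCH
  pos 2: 'e' -> MATCH
  pos 3: 'a' -> MATCH
  pos 4: 'a' -> MATCH
  pos 5: 'd' -> no
  pos 6: 'j' -> no
  pos 7: 'c' -> no
  pos 8: 'a' -> MATCH
  pos 9: 'a' -> MATCH
  pos 10: 'j' -> no
  pos 11: 'b' -> no
  pos 12: 'j' -> no
  pos 13: 'd' -> no
  pos 14: 'd' -> no
Total matches: 6

6


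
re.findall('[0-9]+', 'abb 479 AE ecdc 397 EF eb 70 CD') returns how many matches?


Pattern '[0-9]+' finds one or more digits.
Text: 'abb 479 AE ecdc 397 EF eb 70 CD'
Scanning for matches:
  Match 1: '479'
  Match 2: '397'
  Match 3: '70'
Total matches: 3

3


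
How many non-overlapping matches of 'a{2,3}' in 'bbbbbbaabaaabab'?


Pattern 'a{2,3}' matches between 2 and 3 consecutive a's (greedy).
String: 'bbbbbbaabaaabab'
Finding runs of a's and applying greedy matching:
  Run at pos 6: 'aa' (length 2)
  Run at pos 9: 'aaa' (length 3)
  Run at pos 13: 'a' (length 1)
Matches: ['aa', 'aaa']
Count: 2

2


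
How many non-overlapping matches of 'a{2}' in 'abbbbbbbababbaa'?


Pattern 'a{2}' matches exactly 2 consecutive a's (greedy, non-overlapping).
String: 'abbbbbbbababbaa'
Scanning for runs of a's:
  Run at pos 0: 'a' (length 1) -> 0 match(es)
  Run at pos 8: 'a' (length 1) -> 0 match(es)
  Run at pos 10: 'a' (length 1) -> 0 match(es)
  Run at pos 13: 'aa' (length 2) -> 1 match(es)
Matches found: ['aa']
Total: 1

1


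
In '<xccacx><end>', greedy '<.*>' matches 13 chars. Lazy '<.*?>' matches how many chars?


Greedy '<.*>' tries to match as MUCH as possible.
Lazy '<.*?>' tries to match as LITTLE as possible.

String: '<xccacx><end>'
Greedy '<.*>' starts at first '<' and extends to the LAST '>': '<xccacx><end>' (13 chars)
Lazy '<.*?>' starts at first '<' and stops at the FIRST '>': '<xccacx>' (8 chars)

8


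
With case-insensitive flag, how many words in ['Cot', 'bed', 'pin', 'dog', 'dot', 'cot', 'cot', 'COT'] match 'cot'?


Case-insensitive matching: compare each word's lowercase form to 'cot'.
  'Cot' -> lower='cot' -> MATCH
  'bed' -> lower='bed' -> no
  'pin' -> lower='pin' -> no
  'dog' -> lower='dog' -> no
  'dot' -> lower='dot' -> no
  'cot' -> lower='cot' -> MATCH
  'cot' -> lower='cot' -> MATCH
  'COT' -> lower='cot' -> MATCH
Matches: ['Cot', 'cot', 'cot', 'COT']
Count: 4

4


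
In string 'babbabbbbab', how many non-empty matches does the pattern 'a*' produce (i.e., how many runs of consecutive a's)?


Pattern 'a*' matches zero or more a's. We want non-empty runs of consecutive a's.
String: 'babbabbbbab'
Walking through the string to find runs of a's:
  Run 1: positions 1-1 -> 'a'
  Run 2: positions 4-4 -> 'a'
  Run 3: positions 9-9 -> 'a'
Non-empty runs found: ['a', 'a', 'a']
Count: 3

3


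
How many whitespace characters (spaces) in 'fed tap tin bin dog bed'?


\s matches whitespace characters (spaces, tabs, etc.).
Text: 'fed tap tin bin dog bed'
This text has 6 words separated by spaces.
Number of spaces = number of words - 1 = 6 - 1 = 5

5


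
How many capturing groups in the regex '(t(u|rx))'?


To count capturing groups, count each '(' that starts a group.
Pattern: '(t(u|rx))'
Walking through the pattern:
  Position 0: '(' -> group #1
  Position 2: '(' -> group #2
Total capturing groups: 2

2


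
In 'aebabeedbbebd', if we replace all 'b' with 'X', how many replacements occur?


re.sub('b', 'X', text) replaces every occurrence of 'b' with 'X'.
Text: 'aebabeedbbebd'
Scanning for 'b':
  pos 2: 'b' -> replacement #1
  pos 4: 'b' -> replacement #2
  pos 8: 'b' -> replacement #3
  pos 9: 'b' -> replacement #4
  pos 11: 'b' -> replacement #5
Total replacements: 5

5


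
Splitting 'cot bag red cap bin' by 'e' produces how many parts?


Splitting by 'e' breaks the string at each occurrence of the separator.
Text: 'cot bag red cap bin'
Parts after split:
  Part 1: 'cot bag r'
  Part 2: 'd cap bin'
Total parts: 2

2


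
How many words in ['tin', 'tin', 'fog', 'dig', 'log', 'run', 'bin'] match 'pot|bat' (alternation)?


Alternation 'pot|bat' matches either 'pot' or 'bat'.
Checking each word:
  'tin' -> no
  'tin' -> no
  'fog' -> no
  'dig' -> no
  'log' -> no
  'run' -> no
  'bin' -> no
Matches: []
Count: 0

0


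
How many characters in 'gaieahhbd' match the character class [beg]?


Character class [beg] matches any of: {b, e, g}
Scanning string 'gaieahhbd' character by character:
  pos 0: 'g' -> MATCH
  pos 1: 'a' -> no
  pos 2: 'i' -> no
  pos 3: 'e' -> MATCH
  pos 4: 'a' -> no
  pos 5: 'h' -> no
  pos 6: 'h' -> no
  pos 7: 'b' -> MATCH
  pos 8: 'd' -> no
Total matches: 3

3


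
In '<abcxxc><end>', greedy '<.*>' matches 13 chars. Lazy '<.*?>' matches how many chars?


Greedy '<.*>' tries to match as MUCH as possible.
Lazy '<.*?>' tries to match as LITTLE as possible.

String: '<abcxxc><end>'
Greedy '<.*>' starts at first '<' and extends to the LAST '>': '<abcxxc><end>' (13 chars)
Lazy '<.*?>' starts at first '<' and stops at the FIRST '>': '<abcxxc>' (8 chars)

8


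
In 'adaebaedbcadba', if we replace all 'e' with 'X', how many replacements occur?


re.sub('e', 'X', text) replaces every occurrence of 'e' with 'X'.
Text: 'adaebaedbcadba'
Scanning for 'e':
  pos 3: 'e' -> replacement #1
  pos 6: 'e' -> replacement #2
Total replacements: 2

2


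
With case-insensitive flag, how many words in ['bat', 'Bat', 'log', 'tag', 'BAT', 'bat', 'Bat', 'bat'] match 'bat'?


Case-insensitive matching: compare each word's lowercase form to 'bat'.
  'bat' -> lower='bat' -> MATCH
  'Bat' -> lower='bat' -> MATCH
  'log' -> lower='log' -> no
  'tag' -> lower='tag' -> no
  'BAT' -> lower='bat' -> MATCH
  'bat' -> lower='bat' -> MATCH
  'Bat' -> lower='bat' -> MATCH
  'bat' -> lower='bat' -> MATCH
Matches: ['bat', 'Bat', 'BAT', 'bat', 'Bat', 'bat']
Count: 6

6


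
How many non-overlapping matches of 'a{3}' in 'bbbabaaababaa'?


Pattern 'a{3}' matches exactly 3 consecutive a's (greedy, non-overlapping).
String: 'bbbabaaababaa'
Scanning for runs of a's:
  Run at pos 3: 'a' (length 1) -> 0 match(es)
  Run at pos 5: 'aaa' (length 3) -> 1 match(es)
  Run at pos 9: 'a' (length 1) -> 0 match(es)
  Run at pos 11: 'aa' (length 2) -> 0 match(es)
Matches found: ['aaa']
Total: 1

1


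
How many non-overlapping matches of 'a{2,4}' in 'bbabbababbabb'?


Pattern 'a{2,4}' matches between 2 and 4 consecutive a's (greedy).
String: 'bbabbababbabb'
Finding runs of a's and applying greedy matching:
  Run at pos 2: 'a' (length 1)
  Run at pos 5: 'a' (length 1)
  Run at pos 7: 'a' (length 1)
  Run at pos 10: 'a' (length 1)
Matches: []
Count: 0

0


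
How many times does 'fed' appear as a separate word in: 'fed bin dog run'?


Scanning each word for exact match 'fed':
  Word 1: 'fed' -> MATCH
  Word 2: 'bin' -> no
  Word 3: 'dog' -> no
  Word 4: 'run' -> no
Total matches: 1

1


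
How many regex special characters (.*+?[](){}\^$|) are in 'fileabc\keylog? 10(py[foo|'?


Regex special characters are: . * + ? [ ] ( ) { } \ ^ $ |
Scanning 'fileabc\keylog? 10(py[foo|':
  pos 7: '\' -> SPECIAL
  pos 14: '?' -> SPECIAL
  pos 18: '(' -> SPECIAL
  pos 21: '[' -> SPECIAL
  pos 25: '|' -> SPECIAL
Special chars found: ['\\', '?', '(', '[', '|']
Total: 5

5


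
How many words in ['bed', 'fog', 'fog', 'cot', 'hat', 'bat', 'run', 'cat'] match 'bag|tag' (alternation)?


Alternation 'bag|tag' matches either 'bag' or 'tag'.
Checking each word:
  'bed' -> no
  'fog' -> no
  'fog' -> no
  'cot' -> no
  'hat' -> no
  'bat' -> no
  'run' -> no
  'cat' -> no
Matches: []
Count: 0

0


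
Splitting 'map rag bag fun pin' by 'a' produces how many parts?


Splitting by 'a' breaks the string at each occurrence of the separator.
Text: 'map rag bag fun pin'
Parts after split:
  Part 1: 'm'
  Part 2: 'p r'
  Part 3: 'g b'
  Part 4: 'g fun pin'
Total parts: 4

4


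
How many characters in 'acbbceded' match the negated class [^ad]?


Negated class [^ad] matches any char NOT in {a, d}
Scanning 'acbbceded':
  pos 0: 'a' -> no (excluded)
  pos 1: 'c' -> MATCH
  pos 2: 'b' -> MATCH
  pos 3: 'b' -> MATCH
  pos 4: 'c' -> MATCH
  pos 5: 'e' -> MATCH
  pos 6: 'd' -> no (excluded)
  pos 7: 'e' -> MATCH
  pos 8: 'd' -> no (excluded)
Total matches: 6

6


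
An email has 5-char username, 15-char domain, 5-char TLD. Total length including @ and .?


An email address has format: username@domain.tld
Username length: 5
'@' character: 1
Domain length: 15
'.' character: 1
TLD length: 5
Total = 5 + 1 + 15 + 1 + 5 = 27

27


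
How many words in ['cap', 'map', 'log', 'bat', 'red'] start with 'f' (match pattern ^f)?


Pattern ^f anchors to start of word. Check which words begin with 'f':
  'cap' -> no
  'map' -> no
  'log' -> no
  'bat' -> no
  'red' -> no
Matching words: []
Count: 0

0


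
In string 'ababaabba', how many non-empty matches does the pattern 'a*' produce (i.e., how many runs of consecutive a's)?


Pattern 'a*' matches zero or more a's. We want non-empty runs of consecutive a's.
String: 'ababaabba'
Walking through the string to find runs of a's:
  Run 1: positions 0-0 -> 'a'
  Run 2: positions 2-2 -> 'a'
  Run 3: positions 4-5 -> 'aa'
  Run 4: positions 8-8 -> 'a'
Non-empty runs found: ['a', 'a', 'aa', 'a']
Count: 4

4


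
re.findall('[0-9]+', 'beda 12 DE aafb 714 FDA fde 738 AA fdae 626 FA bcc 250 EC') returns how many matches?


Pattern '[0-9]+' finds one or more digits.
Text: 'beda 12 DE aafb 714 FDA fde 738 AA fdae 626 FA bcc 250 EC'
Scanning for matches:
  Match 1: '12'
  Match 2: '714'
  Match 3: '738'
  Match 4: '626'
  Match 5: '250'
Total matches: 5

5


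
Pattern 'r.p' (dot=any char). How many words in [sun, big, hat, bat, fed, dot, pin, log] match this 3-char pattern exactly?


Pattern 'r.p' means: starts with 'r', any single char, ends with 'p'.
Checking each word (must be exactly 3 chars):
  'sun' (len=3): no
  'big' (len=3): no
  'hat' (len=3): no
  'bat' (len=3): no
  'fed' (len=3): no
  'dot' (len=3): no
  'pin' (len=3): no
  'log' (len=3): no
Matching words: []
Total: 0

0


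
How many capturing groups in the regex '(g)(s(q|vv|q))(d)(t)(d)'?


To count capturing groups, count each '(' that starts a group.
Pattern: '(g)(s(q|vv|q))(d)(t)(d)'
Walking through the pattern:
  Position 0: '(' -> group #1
  Position 3: '(' -> group #2
  Position 5: '(' -> group #3
  Position 14: '(' -> group #4
  Position 17: '(' -> group #5
  Position 20: '(' -> group #6
Total capturing groups: 6

6


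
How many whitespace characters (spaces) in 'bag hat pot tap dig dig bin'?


\s matches whitespace characters (spaces, tabs, etc.).
Text: 'bag hat pot tap dig dig bin'
This text has 7 words separated by spaces.
Number of spaces = number of words - 1 = 7 - 1 = 6

6


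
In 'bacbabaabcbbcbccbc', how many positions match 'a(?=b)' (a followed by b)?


Lookahead 'a(?=b)' matches 'a' only when followed by 'b'.
String: 'bacbabaabcbbcbccbc'
Checking each position where char is 'a':
  pos 1: 'a' -> no (next='c')
  pos 4: 'a' -> MATCH (next='b')
  pos 6: 'a' -> no (next='a')
  pos 7: 'a' -> MATCH (next='b')
Matching positions: [4, 7]
Count: 2

2


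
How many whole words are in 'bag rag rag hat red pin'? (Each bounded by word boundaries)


Word boundaries (\b) mark the start/end of each word.
Text: 'bag rag rag hat red pin'
Splitting by whitespace:
  Word 1: 'bag'
  Word 2: 'rag'
  Word 3: 'rag'
  Word 4: 'hat'
  Word 5: 'red'
  Word 6: 'pin'
Total whole words: 6

6


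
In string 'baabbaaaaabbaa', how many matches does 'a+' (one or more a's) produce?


Pattern 'a+' matches one or more consecutive a's.
String: 'baabbaaaaabbaa'
Scanning for runs of a:
  Match 1: 'aa' (length 2)
  Match 2: 'aaaaa' (length 5)
  Match 3: 'aa' (length 2)
Total matches: 3

3


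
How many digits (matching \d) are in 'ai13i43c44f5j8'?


\d matches any digit 0-9.
Scanning 'ai13i43c44f5j8':
  pos 2: '1' -> DIGIT
  pos 3: '3' -> DIGIT
  pos 5: '4' -> DIGIT
  pos 6: '3' -> DIGIT
  pos 8: '4' -> DIGIT
  pos 9: '4' -> DIGIT
  pos 11: '5' -> DIGIT
  pos 13: '8' -> DIGIT
Digits found: ['1', '3', '4', '3', '4', '4', '5', '8']
Total: 8

8


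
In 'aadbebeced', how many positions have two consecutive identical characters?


Looking for consecutive identical characters in 'aadbebeced':
  pos 0-1: 'a' vs 'a' -> MATCH ('aa')
  pos 1-2: 'a' vs 'd' -> different
  pos 2-3: 'd' vs 'b' -> different
  pos 3-4: 'b' vs 'e' -> different
  pos 4-5: 'e' vs 'b' -> different
  pos 5-6: 'b' vs 'e' -> different
  pos 6-7: 'e' vs 'c' -> different
  pos 7-8: 'c' vs 'e' -> different
  pos 8-9: 'e' vs 'd' -> different
Consecutive identical pairs: ['aa']
Count: 1

1


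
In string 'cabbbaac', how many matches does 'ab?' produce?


Pattern 'ab?' matches 'a' optionally followed by 'b'.
String: 'cabbbaac'
Scanning left to right for 'a' then checking next char:
  Match 1: 'ab' (a followed by b)
  Match 2: 'a' (a not followed by b)
  Match 3: 'a' (a not followed by b)
Total matches: 3

3


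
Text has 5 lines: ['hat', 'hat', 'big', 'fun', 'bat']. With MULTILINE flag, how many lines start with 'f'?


With MULTILINE flag, ^ matches the start of each line.
Lines: ['hat', 'hat', 'big', 'fun', 'bat']
Checking which lines start with 'f':
  Line 1: 'hat' -> no
  Line 2: 'hat' -> no
  Line 3: 'big' -> no
  Line 4: 'fun' -> MATCH
  Line 5: 'bat' -> no
Matching lines: ['fun']
Count: 1

1


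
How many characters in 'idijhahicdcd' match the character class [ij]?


Character class [ij] matches any of: {i, j}
Scanning string 'idijhahicdcd' character by character:
  pos 0: 'i' -> MATCH
  pos 1: 'd' -> no
  pos 2: 'i' -> MATCH
  pos 3: 'j' -> MATCH
  pos 4: 'h' -> no
  pos 5: 'a' -> no
  pos 6: 'h' -> no
  pos 7: 'i' -> MATCH
  pos 8: 'c' -> no
  pos 9: 'd' -> no
  pos 10: 'c' -> no
  pos 11: 'd' -> no
Total matches: 4

4


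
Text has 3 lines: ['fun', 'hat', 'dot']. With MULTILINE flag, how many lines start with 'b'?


With MULTILINE flag, ^ matches the start of each line.
Lines: ['fun', 'hat', 'dot']
Checking which lines start with 'b':
  Line 1: 'fun' -> no
  Line 2: 'hat' -> no
  Line 3: 'dot' -> no
Matching lines: []
Count: 0

0


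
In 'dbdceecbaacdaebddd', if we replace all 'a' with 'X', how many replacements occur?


re.sub('a', 'X', text) replaces every occurrence of 'a' with 'X'.
Text: 'dbdceecbaacdaebddd'
Scanning for 'a':
  pos 8: 'a' -> replacement #1
  pos 9: 'a' -> replacement #2
  pos 12: 'a' -> replacement #3
Total replacements: 3

3
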